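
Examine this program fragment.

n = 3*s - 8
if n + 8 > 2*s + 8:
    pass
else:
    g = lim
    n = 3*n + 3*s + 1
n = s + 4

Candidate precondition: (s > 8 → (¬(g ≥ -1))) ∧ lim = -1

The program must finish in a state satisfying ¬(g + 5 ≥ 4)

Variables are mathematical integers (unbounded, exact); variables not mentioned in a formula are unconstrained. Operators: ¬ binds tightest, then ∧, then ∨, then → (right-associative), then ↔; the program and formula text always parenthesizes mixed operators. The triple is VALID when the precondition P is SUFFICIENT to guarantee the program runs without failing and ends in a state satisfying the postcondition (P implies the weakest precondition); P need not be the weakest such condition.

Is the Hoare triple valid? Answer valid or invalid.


Working backward. After the program, the postcondition ¬(g + 5 ≥ 4) must hold; in canonical form it is ¬(g ≥ -1).
Before n := s + 4: ¬(g ≥ -1)
Then branch requires ¬(g ≥ -1); else branch requires ¬(lim ≥ -1).
Before the if: (n > 2*s → (¬(g ≥ -1))) ∧ ((¬(n > 2*s)) → (¬(lim ≥ -1)))
Before n := 3*s - 8: (s > 8 → (¬(g ≥ -1))) ∧ ((¬(s > 8)) → (¬(lim ≥ -1)))
The weakest precondition is (s > 8 → (¬(g ≥ -1))) ∧ ((¬(s > 8)) → (¬(lim ≥ -1))).
Check whether (s > 8 → (¬(g ≥ -1))) ∧ lim = -1 implies it.
Countermodel: at the initial state g = 0, lim = -1, s = 8, the precondition holds but the weakest precondition fails.
Answer: invalid


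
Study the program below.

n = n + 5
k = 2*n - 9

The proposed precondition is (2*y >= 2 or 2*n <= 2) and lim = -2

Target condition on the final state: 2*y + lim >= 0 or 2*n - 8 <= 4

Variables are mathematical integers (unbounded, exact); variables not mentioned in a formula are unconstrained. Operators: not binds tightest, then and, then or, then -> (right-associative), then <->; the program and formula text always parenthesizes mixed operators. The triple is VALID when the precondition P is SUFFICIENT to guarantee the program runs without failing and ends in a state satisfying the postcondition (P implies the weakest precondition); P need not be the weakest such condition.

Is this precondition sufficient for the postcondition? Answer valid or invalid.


Working backward. After the program, the postcondition 2*y + lim >= 0 or 2*n - 8 <= 4 must hold; in canonical form it is lim + 2*y >= 0 or 2*n <= 12.
Before k := 2*n - 9: lim + 2*y >= 0 or 2*n <= 12
Before n := n + 5: lim + 2*y >= 0 or 2*n <= 2
The weakest precondition is lim + 2*y >= 0 or 2*n <= 2.
Check whether (2*y >= 2 or 2*n <= 2) and lim = -2 implies it.
Every state satisfying the precondition satisfies the weakest precondition: the implication holds.
Answer: valid


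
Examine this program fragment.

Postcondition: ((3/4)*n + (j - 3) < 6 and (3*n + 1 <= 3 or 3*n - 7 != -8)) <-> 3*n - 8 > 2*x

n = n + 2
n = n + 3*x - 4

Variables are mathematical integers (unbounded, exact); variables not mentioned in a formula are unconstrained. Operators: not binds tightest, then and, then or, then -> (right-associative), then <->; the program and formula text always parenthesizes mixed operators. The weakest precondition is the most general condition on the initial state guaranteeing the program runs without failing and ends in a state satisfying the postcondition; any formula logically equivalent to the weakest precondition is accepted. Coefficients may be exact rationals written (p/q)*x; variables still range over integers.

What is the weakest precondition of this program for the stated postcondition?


Working backward. After the program, the postcondition ((3/4)*n + (j - 3) < 6 and (3*n + 1 <= 3 or 3*n - 7 != -8)) <-> 3*n - 8 > 2*x must hold; in canonical form it is (j + (3/4)*n < 9 and (3*n <= 2 or 3*n != -1)) <-> 3*n > 2*x + 8.
Before n := n + 3*x - 4: (j + (3/4)*n + (9/4)*x < 12 and (3*n + 9*x <= 14 or 3*n + 9*x != 11)) <-> 3*n + 7*x > 20
Before n := n + 2: (j + (3/4)*n + (9/4)*x < 21/2 and (3*n + 9*x <= 8 or 3*n + 9*x != 5)) <-> 3*n + 7*x > 14
Answer: WP = (j + (3/4)*n + (9/4)*x < 21/2 and (3*n + 9*x <= 8 or 3*n + 9*x != 5)) <-> 3*n + 7*x > 14


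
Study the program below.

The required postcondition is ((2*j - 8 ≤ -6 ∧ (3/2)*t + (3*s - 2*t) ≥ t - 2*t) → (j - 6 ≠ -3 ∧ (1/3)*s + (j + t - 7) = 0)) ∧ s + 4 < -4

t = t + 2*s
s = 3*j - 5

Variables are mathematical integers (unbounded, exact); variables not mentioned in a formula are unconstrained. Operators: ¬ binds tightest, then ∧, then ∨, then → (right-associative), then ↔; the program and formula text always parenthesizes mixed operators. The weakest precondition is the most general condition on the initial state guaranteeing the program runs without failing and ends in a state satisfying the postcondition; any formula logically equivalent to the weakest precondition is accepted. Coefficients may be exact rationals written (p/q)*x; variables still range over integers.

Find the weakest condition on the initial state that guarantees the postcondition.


Working backward. After the program, the postcondition ((2*j - 8 ≤ -6 ∧ (3/2)*t + (3*s - 2*t) ≥ t - 2*t) → (j - 6 ≠ -3 ∧ (1/3)*s + (j + t - 7) = 0)) ∧ s + 4 < -4 must hold; in canonical form it is ((2*j ≤ 2 ∧ 3*s + (1/2)*t ≥ 0) → (j ≠ 3 ∧ j + (1/3)*s + t = 7)) ∧ s < -8.
Before s := 3*j - 5: ((2*j ≤ 2 ∧ 9*j + (1/2)*t ≥ 15) → (j ≠ 3 ∧ 2*j + t = 26/3)) ∧ 3*j < -3
Before t := t + 2*s: ((2*j ≤ 2 ∧ 9*j + s + (1/2)*t ≥ 15) → (j ≠ 3 ∧ 2*j + 2*s + t = 26/3)) ∧ 3*j < -3
Answer: WP = ((2*j ≤ 2 ∧ 9*j + s + (1/2)*t ≥ 15) → (j ≠ 3 ∧ 2*j + 2*s + t = 26/3)) ∧ 3*j < -3


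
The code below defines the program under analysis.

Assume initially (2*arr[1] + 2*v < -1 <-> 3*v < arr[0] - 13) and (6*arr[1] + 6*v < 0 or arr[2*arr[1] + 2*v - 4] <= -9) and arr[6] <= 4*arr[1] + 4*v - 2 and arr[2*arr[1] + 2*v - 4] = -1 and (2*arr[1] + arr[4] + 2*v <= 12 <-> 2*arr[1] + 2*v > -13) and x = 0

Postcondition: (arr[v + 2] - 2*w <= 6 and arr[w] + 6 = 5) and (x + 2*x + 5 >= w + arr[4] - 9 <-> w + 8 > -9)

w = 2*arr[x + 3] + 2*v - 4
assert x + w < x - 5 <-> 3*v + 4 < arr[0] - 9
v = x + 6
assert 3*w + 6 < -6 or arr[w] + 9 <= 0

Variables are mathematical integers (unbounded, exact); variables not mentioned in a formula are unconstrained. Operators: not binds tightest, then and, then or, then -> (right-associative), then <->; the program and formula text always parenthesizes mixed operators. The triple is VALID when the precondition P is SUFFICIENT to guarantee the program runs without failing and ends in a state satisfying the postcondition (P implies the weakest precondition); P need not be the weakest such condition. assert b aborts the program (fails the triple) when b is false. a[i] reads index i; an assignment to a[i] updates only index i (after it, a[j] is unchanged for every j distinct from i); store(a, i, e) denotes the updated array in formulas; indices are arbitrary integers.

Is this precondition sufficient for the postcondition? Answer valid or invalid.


Working backward. After the program, the postcondition (arr[v + 2] - 2*w <= 6 and arr[w] + 6 = 5) and (x + 2*x + 5 >= w + arr[4] - 9 <-> w + 8 > -9) must hold; in canonical form it is arr[v + 2] <= 2*w + 6 and arr[w] = -1 and (3*x >= arr[4] + w - 14 <-> w > -17).
Before assert 3*w + 6 < -6 or arr[w] + 9 <= 0: (3*w < -12 or arr[w] <= -9) and arr[v + 2] <= 2*w + 6 and arr[w] = -1 and (3*x >= arr[4] + w - 14 <-> w > -17)
Before v := x + 6: (3*w < -12 or arr[w] <= -9) and arr[x + 8] <= 2*w + 6 and arr[w] = -1 and (3*x >= arr[4] + w - 14 <-> w > -17)
Before assert x + w < x - 5 <-> 3*v + 4 < arr[0] - 9: (w < -5 <-> 3*v < arr[0] - 13) and (3*w < -12 or arr[w] <= -9) and arr[x + 8] <= 2*w + 6 and arr[w] = -1 and (3*x >= arr[4] + w - 14 <-> w > -17)
Before w := 2*arr[x + 3] + 2*v - 4: (2*arr[x + 3] + 2*v < -1 <-> 3*v < arr[0] - 13) and (6*arr[x + 3] + 6*v < 0 or arr[2*arr[x + 3] + 2*v - 4] <= -9) and arr[x + 8] <= 4*arr[x + 3] + 4*v - 2 and arr[2*arr[x + 3] + 2*v - 4] = -1 and (3*x >= 2*arr[x + 3] + arr[4] + 2*v - 18 <-> 2*arr[x + 3] + 2*v > -13)
The weakest precondition is (2*arr[x + 3] + 2*v < -1 <-> 3*v < arr[0] - 13) and (6*arr[x + 3] + 6*v < 0 or arr[2*arr[x + 3] + 2*v - 4] <= -9) and arr[x + 8] <= 4*arr[x + 3] + 4*v - 2 and arr[2*arr[x + 3] + 2*v - 4] = -1 and (3*x >= 2*arr[x + 3] + arr[4] + 2*v - 18 <-> 2*arr[x + 3] + 2*v > -13).
Check whether (2*arr[1] + 2*v < -1 <-> 3*v < arr[0] - 13) and (6*arr[1] + 6*v < 0 or arr[2*arr[1] + 2*v - 4] <= -9) and arr[6] <= 4*arr[1] + 4*v - 2 and arr[2*arr[1] + 2*v - 4] = -1 and (2*arr[1] + arr[4] + 2*v <= 12 <-> 2*arr[1] + 2*v > -13) and x = 0 implies it.
Countermodel: at the initial state arr = {[-14084] = 15521, [-18] = -1, [0] = 14, [1] = -7, [3] = -7040, [4] = 27, [6] = -30, [8] = 15521, elsewhere 15521}, v = 0, x = 0, the precondition holds but the weakest precondition fails.
Answer: invalid


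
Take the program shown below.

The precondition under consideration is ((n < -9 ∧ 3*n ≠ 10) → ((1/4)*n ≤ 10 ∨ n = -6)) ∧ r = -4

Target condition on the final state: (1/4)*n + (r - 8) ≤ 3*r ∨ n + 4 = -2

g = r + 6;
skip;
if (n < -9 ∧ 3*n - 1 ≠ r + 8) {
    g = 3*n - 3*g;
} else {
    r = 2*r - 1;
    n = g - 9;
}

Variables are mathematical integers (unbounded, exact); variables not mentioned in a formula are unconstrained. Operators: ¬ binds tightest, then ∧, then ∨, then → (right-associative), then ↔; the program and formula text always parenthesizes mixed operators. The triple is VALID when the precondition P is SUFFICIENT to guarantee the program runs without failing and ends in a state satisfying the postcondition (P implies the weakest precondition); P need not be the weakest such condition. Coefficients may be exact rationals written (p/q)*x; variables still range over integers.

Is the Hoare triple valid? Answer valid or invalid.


Working backward. After the program, the postcondition (1/4)*n + (r - 8) ≤ 3*r ∨ n + 4 = -2 must hold; in canonical form it is (1/4)*n ≤ 2*r + 8 ∨ n = -6.
Then branch requires (1/4)*n ≤ 2*r + 8 ∨ n = -6; else branch requires (1/4)*g ≤ 4*r + 33/4 ∨ g = 3.
Before the if: ((n < -9 ∧ 3*n ≠ r + 9) → ((1/4)*n ≤ 2*r + 8 ∨ n = -6)) ∧ ((¬(n < -9 ∧ 3*n ≠ r + 9)) → ((1/4)*g ≤ 4*r + 33/4 ∨ g = 3))
Before skip: ((n < -9 ∧ 3*n ≠ r + 9) → ((1/4)*n ≤ 2*r + 8 ∨ n = -6)) ∧ ((¬(n < -9 ∧ 3*n ≠ r + 9)) → ((1/4)*g ≤ 4*r + 33/4 ∨ g = 3))
Before g := r + 6: ((n < -9 ∧ 3*n ≠ r + 9) → ((1/4)*n ≤ 2*r + 8 ∨ n = -6)) ∧ ((¬(n < -9 ∧ 3*n ≠ r + 9)) → ((15/4)*r ≥ -27/4 ∨ r = -3))
The weakest precondition is ((n < -9 ∧ 3*n ≠ r + 9) → ((1/4)*n ≤ 2*r + 8 ∨ n = -6)) ∧ ((¬(n < -9 ∧ 3*n ≠ r + 9)) → ((15/4)*r ≥ -27/4 ∨ r = -3)).
Check whether ((n < -9 ∧ 3*n ≠ 10) → ((1/4)*n ≤ 10 ∨ n = -6)) ∧ r = -4 implies it.
Countermodel: at the initial state n = 41, r = -4, the precondition holds but the weakest precondition fails.
Answer: invalid


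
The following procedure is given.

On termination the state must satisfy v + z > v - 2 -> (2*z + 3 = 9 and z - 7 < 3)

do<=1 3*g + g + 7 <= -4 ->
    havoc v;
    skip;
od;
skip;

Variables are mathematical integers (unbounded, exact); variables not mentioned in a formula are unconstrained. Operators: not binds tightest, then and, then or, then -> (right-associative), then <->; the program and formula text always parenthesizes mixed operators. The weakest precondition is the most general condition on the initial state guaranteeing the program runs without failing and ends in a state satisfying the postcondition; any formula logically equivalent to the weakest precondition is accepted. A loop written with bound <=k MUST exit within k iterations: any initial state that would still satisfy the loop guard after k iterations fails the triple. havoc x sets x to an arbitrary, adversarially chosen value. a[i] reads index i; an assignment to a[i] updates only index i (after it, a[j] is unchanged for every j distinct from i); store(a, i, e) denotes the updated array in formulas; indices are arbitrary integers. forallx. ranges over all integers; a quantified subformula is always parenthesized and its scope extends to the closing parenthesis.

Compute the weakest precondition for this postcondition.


Working backward. After the program, the postcondition v + z > v - 2 -> (2*z + 3 = 9 and z - 7 < 3) must hold; in canonical form it is z > -2 -> (2*z = 6 and z < 10).
Before skip: z > -2 -> (2*z = 6 and z < 10)
Before the loop (bound <=1), unroll the exhaustion recursion (WP_0 = exit-now case; WP_j = one more guarded iteration, up to j = 1):
  WP_0: (not (4*g <= -11)) and (z > -2 -> (2*z = 6 and z < 10))
  WP_1: (4*g <= -11 -> ((not (4*g <= -11)) and (z > -2 -> (2*z = 6 and z < 10)))) and ((not (4*g <= -11)) -> (z > -2 -> (2*z = 6 and z < 10)))
So before the loop: (4*g <= -11 -> ((not (4*g <= -11)) and (z > -2 -> (2*z = 6 and z < 10)))) and ((not (4*g <= -11)) -> (z > -2 -> (2*z = 6 and z < 10)))
Answer: WP = (4*g <= -11 -> ((not (4*g <= -11)) and (z > -2 -> (2*z = 6 and z < 10)))) and ((not (4*g <= -11)) -> (z > -2 -> (2*z = 6 and z < 10)))


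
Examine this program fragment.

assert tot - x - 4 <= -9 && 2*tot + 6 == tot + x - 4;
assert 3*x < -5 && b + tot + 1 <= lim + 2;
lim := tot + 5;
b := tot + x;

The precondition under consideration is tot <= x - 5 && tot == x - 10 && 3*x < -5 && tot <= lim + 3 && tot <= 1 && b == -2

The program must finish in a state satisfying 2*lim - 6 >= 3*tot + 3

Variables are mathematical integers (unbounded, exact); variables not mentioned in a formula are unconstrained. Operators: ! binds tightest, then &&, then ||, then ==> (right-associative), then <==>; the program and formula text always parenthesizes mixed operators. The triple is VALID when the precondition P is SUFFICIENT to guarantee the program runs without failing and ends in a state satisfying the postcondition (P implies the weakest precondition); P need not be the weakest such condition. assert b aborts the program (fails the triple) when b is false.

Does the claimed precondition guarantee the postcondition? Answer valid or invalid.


Working backward. After the program, the postcondition 2*lim - 6 >= 3*tot + 3 must hold; in canonical form it is 2*lim >= 3*tot + 9.
Before b := tot + x: 2*lim >= 3*tot + 9
Before lim := tot + 5: tot <= 1
Before assert 3*x < -5 && b + tot + 1 <= lim + 2: 3*x < -5 && b + tot <= lim + 1 && tot <= 1
Before assert tot - x - 4 <= -9 && 2*tot + 6 == tot + x - 4: tot <= x - 5 && tot == x - 10 && 3*x < -5 && b + tot <= lim + 1 && tot <= 1
The weakest precondition is tot <= x - 5 && tot == x - 10 && 3*x < -5 && b + tot <= lim + 1 && tot <= 1.
Check whether tot <= x - 5 && tot == x - 10 && 3*x < -5 && tot <= lim + 3 && tot <= 1 && b == -2 implies it.
Every state satisfying the precondition satisfies the weakest precondition: the implication holds.
Answer: valid


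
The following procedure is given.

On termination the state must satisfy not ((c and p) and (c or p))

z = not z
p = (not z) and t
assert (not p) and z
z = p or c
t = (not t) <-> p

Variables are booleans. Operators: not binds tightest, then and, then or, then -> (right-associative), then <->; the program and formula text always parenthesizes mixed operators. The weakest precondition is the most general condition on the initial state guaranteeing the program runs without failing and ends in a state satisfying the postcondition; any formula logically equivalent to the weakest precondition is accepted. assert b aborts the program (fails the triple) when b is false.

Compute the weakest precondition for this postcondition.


Working backward. After the program, the postcondition not ((c and p) and (c or p)) must hold; in canonical form it is not (c and p and (c or p)).
Before t := (not t) <-> p: not (c and p and (c or p))
Before z := p or c: not (c and p and (c or p))
Before assert (not p) and z: (not p) and z and (not (c and p and (c or p)))
Before p := (not z) and t: (not ((not z) and t)) and z and (not (c and (not z) and t and (c or ((not z) and t))))
Before z := not z: (not (z and t)) and (not z) and (not (c and z and t and (c or (z and t))))
Answer: WP = (not (z and t)) and (not z) and (not (c and z and t and (c or (z and t))))


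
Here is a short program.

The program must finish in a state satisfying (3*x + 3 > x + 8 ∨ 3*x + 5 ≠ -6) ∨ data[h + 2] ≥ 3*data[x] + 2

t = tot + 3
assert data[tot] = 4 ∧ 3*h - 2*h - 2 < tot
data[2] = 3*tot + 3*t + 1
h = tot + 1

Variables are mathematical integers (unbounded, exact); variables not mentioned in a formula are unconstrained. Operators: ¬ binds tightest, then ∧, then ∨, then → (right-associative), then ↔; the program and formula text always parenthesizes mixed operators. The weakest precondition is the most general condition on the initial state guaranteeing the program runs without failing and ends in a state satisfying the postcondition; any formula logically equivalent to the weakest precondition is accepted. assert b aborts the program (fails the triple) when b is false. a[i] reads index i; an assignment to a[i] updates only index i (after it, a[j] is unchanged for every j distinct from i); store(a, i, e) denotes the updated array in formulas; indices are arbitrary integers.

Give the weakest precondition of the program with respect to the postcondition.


Working backward. After the program, the postcondition (3*x + 3 > x + 8 ∨ 3*x + 5 ≠ -6) ∨ data[h + 2] ≥ 3*data[x] + 2 must hold; in canonical form it is 2*x > 5 ∨ 3*x ≠ -11 ∨ data[h + 2] ≥ 3*data[x] + 2.
Before h := tot + 1: 2*x > 5 ∨ 3*x ≠ -11 ∨ data[tot + 3] ≥ 3*data[x] + 2
Before data[2] := 3*tot + 3*t + 1: 2*x > 5 ∨ 3*x ≠ -11 ∨ store(data, 2, 3*t + 3*tot + 1)[tot + 3] ≥ 3*store(data, 2, 3*t + 3*tot + 1)[x] + 2
Before assert data[tot] = 4 ∧ 3*h - 2*h - 2 < tot: data[tot] = 4 ∧ h < tot + 2 ∧ (2*x > 5 ∨ 3*x ≠ -11 ∨ store(data, 2, 3*t + 3*tot + 1)[tot + 3] ≥ 3*store(data, 2, 3*t + 3*tot + 1)[x] + 2)
Before t := tot + 3: data[tot] = 4 ∧ h < tot + 2 ∧ (2*x > 5 ∨ 3*x ≠ -11 ∨ store(data, 2, 6*tot + 10)[tot + 3] ≥ 3*store(data, 2, 6*tot + 10)[x] + 2)
Answer: WP = data[tot] = 4 ∧ h < tot + 2 ∧ (2*x > 5 ∨ 3*x ≠ -11 ∨ store(data, 2, 6*tot + 10)[tot + 3] ≥ 3*store(data, 2, 6*tot + 10)[x] + 2)


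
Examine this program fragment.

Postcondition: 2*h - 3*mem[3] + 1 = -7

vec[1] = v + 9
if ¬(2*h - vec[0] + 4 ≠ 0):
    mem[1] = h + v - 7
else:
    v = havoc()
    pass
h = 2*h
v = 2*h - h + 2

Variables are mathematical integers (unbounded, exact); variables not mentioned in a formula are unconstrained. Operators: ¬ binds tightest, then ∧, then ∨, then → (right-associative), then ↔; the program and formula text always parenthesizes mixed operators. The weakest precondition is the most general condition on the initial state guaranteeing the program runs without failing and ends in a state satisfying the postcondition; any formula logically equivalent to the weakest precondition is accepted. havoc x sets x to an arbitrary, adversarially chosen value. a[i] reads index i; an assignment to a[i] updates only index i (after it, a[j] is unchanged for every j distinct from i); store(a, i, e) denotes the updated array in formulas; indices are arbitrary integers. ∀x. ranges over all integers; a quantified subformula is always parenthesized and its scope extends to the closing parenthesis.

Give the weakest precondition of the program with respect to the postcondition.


Working backward. After the program, the postcondition 2*h - 3*mem[3] + 1 = -7 must hold; in canonical form it is 2*h = 3*mem[3] - 8.
Before v := 2*h - h + 2: 2*h = 3*mem[3] - 8
Before h := 2*h: 4*h = 3*mem[3] - 8
Then branch requires 4*h = 3*mem[3] - 8; else branch requires 4*h = 3*mem[3] - 8.
Before the if: ((¬(2*h ≠ vec[0] - 4)) → 4*h = 3*mem[3] - 8) ∧ (2*h ≠ vec[0] - 4 → 4*h = 3*mem[3] - 8)
Before vec[1] := v + 9: ((¬(2*h ≠ vec[0] - 4)) → 4*h = 3*mem[3] - 8) ∧ (2*h ≠ vec[0] - 4 → 4*h = 3*mem[3] - 8)
Answer: WP = ((¬(2*h ≠ vec[0] - 4)) → 4*h = 3*mem[3] - 8) ∧ (2*h ≠ vec[0] - 4 → 4*h = 3*mem[3] - 8)


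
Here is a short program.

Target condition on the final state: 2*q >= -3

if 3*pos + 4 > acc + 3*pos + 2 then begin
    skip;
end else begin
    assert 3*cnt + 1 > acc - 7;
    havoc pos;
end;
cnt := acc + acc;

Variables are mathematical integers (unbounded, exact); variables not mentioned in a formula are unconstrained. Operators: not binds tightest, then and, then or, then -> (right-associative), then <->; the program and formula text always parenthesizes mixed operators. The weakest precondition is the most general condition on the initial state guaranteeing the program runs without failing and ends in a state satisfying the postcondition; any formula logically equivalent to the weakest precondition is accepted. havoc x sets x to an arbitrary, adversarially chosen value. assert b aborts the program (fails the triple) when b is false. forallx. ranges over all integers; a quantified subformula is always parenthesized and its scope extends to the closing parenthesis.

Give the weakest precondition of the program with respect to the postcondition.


Working backward. After the program, 2*q >= -3 must hold.
Before cnt := acc + acc: 2*q >= -3
Then branch requires 2*q >= -3; else branch requires 3*cnt > acc - 8 and 2*q >= -3.
Before the if: (acc < 2 -> 2*q >= -3) and ((not (acc < 2)) -> (3*cnt > acc - 8 and 2*q >= -3))
Answer: WP = (acc < 2 -> 2*q >= -3) and ((not (acc < 2)) -> (3*cnt > acc - 8 and 2*q >= -3))


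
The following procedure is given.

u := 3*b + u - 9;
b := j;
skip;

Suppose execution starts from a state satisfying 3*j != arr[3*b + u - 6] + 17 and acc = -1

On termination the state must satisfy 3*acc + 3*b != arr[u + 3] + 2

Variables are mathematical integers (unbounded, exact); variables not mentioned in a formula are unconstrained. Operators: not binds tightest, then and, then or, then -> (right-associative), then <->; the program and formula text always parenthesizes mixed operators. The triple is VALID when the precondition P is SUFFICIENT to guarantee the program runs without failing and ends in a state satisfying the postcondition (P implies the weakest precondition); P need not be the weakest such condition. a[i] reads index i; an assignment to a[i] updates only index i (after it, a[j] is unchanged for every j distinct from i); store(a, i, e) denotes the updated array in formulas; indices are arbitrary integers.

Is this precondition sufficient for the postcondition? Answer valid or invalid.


Working backward. After the program, 3*acc + 3*b != arr[u + 3] + 2 must hold.
Before skip: 3*acc + 3*b != arr[u + 3] + 2
Before b := j: 3*acc + 3*j != arr[u + 3] + 2
Before u := 3*b + u - 9: 3*acc + 3*j != arr[3*b + u - 6] + 2
The weakest precondition is 3*acc + 3*j != arr[3*b + u - 6] + 2.
Check whether 3*j != arr[3*b + u - 6] + 17 and acc = -1 implies it.
Countermodel: at the initial state acc = -1, arr = {[0] = 1, elsewhere 1}, b = 0, j = 2, u = 6, the precondition holds but the weakest precondition fails.
Answer: invalid


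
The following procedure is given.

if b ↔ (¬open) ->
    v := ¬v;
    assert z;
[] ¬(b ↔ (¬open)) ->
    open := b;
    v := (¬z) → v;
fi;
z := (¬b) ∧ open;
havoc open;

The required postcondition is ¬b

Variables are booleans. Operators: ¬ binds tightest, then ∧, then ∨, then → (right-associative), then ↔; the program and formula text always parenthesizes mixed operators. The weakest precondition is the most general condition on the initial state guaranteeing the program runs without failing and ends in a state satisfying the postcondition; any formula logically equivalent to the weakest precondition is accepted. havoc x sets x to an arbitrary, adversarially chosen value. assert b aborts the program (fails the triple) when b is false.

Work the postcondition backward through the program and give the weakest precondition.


Working backward. After the program, ¬b must hold.
Before havoc open: ¬b
Before z := (¬b) ∧ open: ¬b
Then branch requires z ∧ (¬b); else branch requires ¬b.
Before the if: ((b ↔ (¬open)) → (z ∧ (¬b))) ∧ ((¬(b ↔ (¬open))) → (¬b))
Answer: WP = ((b ↔ (¬open)) → (z ∧ (¬b))) ∧ ((¬(b ↔ (¬open))) → (¬b))


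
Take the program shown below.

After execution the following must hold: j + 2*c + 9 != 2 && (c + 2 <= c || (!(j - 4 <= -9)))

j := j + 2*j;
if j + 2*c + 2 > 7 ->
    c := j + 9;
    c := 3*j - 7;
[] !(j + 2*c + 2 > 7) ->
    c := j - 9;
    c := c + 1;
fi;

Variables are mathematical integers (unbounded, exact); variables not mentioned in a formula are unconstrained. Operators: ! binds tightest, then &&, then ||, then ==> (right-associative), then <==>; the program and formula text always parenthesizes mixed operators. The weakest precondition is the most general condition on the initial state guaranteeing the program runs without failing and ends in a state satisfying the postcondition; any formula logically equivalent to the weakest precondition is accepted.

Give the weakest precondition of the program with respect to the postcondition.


Working backward. After the program, the postcondition j + 2*c + 9 != 2 && (c + 2 <= c || (!(j - 4 <= -9))) must hold; in canonical form it is 2*c + j != -7 && (!(j <= -5)).
Then branch requires 7*j != 7 && (!(j <= -5)); else branch requires 3*j != 9 && (!(j <= -5)).
Before the if: (2*c + j > 5 ==> (7*j != 7 && (!(j <= -5)))) && ((!(2*c + j > 5)) ==> (3*j != 9 && (!(j <= -5))))
Before j := j + 2*j: (2*c + 3*j > 5 ==> (21*j != 7 && (!(3*j <= -5)))) && ((!(2*c + 3*j > 5)) ==> (9*j != 9 && (!(3*j <= -5))))
Answer: WP = (2*c + 3*j > 5 ==> (21*j != 7 && (!(3*j <= -5)))) && ((!(2*c + 3*j > 5)) ==> (9*j != 9 && (!(3*j <= -5))))


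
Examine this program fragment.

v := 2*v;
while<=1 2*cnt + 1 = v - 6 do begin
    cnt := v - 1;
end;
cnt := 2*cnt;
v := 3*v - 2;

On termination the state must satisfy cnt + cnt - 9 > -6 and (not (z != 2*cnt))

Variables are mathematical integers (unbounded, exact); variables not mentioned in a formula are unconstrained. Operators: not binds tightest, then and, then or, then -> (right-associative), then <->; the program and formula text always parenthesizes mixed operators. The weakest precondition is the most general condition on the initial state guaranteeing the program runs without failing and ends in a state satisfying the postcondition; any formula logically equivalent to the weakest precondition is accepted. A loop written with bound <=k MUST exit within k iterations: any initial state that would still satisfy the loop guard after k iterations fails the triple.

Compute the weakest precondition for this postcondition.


Working backward. After the program, the postcondition cnt + cnt - 9 > -6 and (not (z != 2*cnt)) must hold; in canonical form it is 2*cnt > 3 and (not (z != 2*cnt)).
Before v := 3*v - 2: 2*cnt > 3 and (not (z != 2*cnt))
Before cnt := 2*cnt: 4*cnt > 3 and (not (z != 4*cnt))
Before the loop (bound <=1), unroll the exhaustion recursion (WP_0 = exit-now case; WP_j = one more guarded iteration, up to j = 1):
  WP_0: (not (2*cnt = v - 7)) and 4*cnt > 3 and (not (z != 4*cnt))
  WP_1: (2*cnt = v - 7 -> ((not (v = -5)) and 4*v > 7 and (not (z != 4*v - 4)))) and ((not (2*cnt = v - 7)) -> (4*cnt > 3 and (not (z != 4*cnt))))
So before the loop: (2*cnt = v - 7 -> ((not (v = -5)) and 4*v > 7 and (not (z != 4*v - 4)))) and ((not (2*cnt = v - 7)) -> (4*cnt > 3 and (not (z != 4*cnt))))
Before v := 2*v: (2*cnt = 2*v - 7 -> ((not (2*v = -5)) and 8*v > 7 and (not (z != 8*v - 4)))) and ((not (2*cnt = 2*v - 7)) -> (4*cnt > 3 and (not (z != 4*cnt))))
Answer: WP = (2*cnt = 2*v - 7 -> ((not (2*v = -5)) and 8*v > 7 and (not (z != 8*v - 4)))) and ((not (2*cnt = 2*v - 7)) -> (4*cnt > 3 and (not (z != 4*cnt))))


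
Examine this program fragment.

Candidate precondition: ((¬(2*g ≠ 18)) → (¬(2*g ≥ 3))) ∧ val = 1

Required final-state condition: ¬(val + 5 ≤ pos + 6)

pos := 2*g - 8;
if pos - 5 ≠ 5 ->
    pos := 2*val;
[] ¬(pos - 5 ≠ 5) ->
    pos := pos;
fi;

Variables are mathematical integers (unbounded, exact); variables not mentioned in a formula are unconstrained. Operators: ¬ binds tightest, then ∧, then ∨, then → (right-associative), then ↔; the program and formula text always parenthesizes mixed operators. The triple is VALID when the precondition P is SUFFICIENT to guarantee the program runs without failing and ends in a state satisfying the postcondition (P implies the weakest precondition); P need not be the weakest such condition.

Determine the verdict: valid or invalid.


Working backward. After the program, the postcondition ¬(val + 5 ≤ pos + 6) must hold; in canonical form it is ¬(val ≤ pos + 1).
Then branch requires ¬(val ≥ -1); else branch requires ¬(val ≤ pos + 1).
Before the if: (pos ≠ 10 → (¬(val ≥ -1))) ∧ ((¬(pos ≠ 10)) → (¬(val ≤ pos + 1)))
Before pos := 2*g - 8: (2*g ≠ 18 → (¬(val ≥ -1))) ∧ ((¬(2*g ≠ 18)) → (¬(val ≤ 2*g - 7)))
The weakest precondition is (2*g ≠ 18 → (¬(val ≥ -1))) ∧ ((¬(2*g ≠ 18)) → (¬(val ≤ 2*g - 7))).
Check whether ((¬(2*g ≠ 18)) → (¬(2*g ≥ 3))) ∧ val = 1 implies it.
Countermodel: at the initial state g = 10, val = 1, the precondition holds but the weakest precondition fails.
Answer: invalid


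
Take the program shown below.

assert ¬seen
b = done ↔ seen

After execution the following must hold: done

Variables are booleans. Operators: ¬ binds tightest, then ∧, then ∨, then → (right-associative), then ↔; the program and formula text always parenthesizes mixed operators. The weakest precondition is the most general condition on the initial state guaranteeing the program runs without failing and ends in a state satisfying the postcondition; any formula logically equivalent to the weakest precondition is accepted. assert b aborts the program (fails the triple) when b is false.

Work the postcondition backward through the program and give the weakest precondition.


Working backward. After the program, done must hold.
Before b := done ↔ seen: done
Before assert ¬seen: (¬seen) ∧ done
Answer: WP = (¬seen) ∧ done


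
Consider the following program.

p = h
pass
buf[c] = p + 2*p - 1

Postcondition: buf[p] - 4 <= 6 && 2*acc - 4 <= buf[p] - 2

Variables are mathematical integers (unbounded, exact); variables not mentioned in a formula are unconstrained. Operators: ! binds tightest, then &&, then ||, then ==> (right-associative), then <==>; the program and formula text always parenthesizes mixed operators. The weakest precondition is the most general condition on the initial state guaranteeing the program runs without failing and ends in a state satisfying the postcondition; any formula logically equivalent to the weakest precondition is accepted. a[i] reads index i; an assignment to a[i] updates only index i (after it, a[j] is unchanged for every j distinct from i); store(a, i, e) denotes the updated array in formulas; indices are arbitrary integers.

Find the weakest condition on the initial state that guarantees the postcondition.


Working backward. After the program, the postcondition buf[p] - 4 <= 6 && 2*acc - 4 <= buf[p] - 2 must hold; in canonical form it is buf[p] <= 10 && 2*acc <= buf[p] + 2.
Before buf[c] := p + 2*p - 1: store(buf, c, 3*p - 1)[p] <= 10 && 2*acc <= store(buf, c, 3*p - 1)[p] + 2
Before skip: store(buf, c, 3*p - 1)[p] <= 10 && 2*acc <= store(buf, c, 3*p - 1)[p] + 2
Before p := h: store(buf, c, 3*h - 1)[h] <= 10 && 2*acc <= store(buf, c, 3*h - 1)[h] + 2
Answer: WP = store(buf, c, 3*h - 1)[h] <= 10 && 2*acc <= store(buf, c, 3*h - 1)[h] + 2


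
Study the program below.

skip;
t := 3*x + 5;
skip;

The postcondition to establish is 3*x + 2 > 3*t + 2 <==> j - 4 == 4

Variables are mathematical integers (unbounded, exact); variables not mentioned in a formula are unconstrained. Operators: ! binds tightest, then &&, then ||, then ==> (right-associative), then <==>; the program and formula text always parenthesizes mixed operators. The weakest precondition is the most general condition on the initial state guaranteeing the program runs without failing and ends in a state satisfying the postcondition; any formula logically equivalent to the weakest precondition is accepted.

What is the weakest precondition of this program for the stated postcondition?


Working backward. After the program, the postcondition 3*x + 2 > 3*t + 2 <==> j - 4 == 4 must hold; in canonical form it is 3*x > 3*t <==> j == 8.
Before skip: 3*x > 3*t <==> j == 8
Before t := 3*x + 5: 6*x < -15 <==> j == 8
Before skip: 6*x < -15 <==> j == 8
Answer: WP = 6*x < -15 <==> j == 8


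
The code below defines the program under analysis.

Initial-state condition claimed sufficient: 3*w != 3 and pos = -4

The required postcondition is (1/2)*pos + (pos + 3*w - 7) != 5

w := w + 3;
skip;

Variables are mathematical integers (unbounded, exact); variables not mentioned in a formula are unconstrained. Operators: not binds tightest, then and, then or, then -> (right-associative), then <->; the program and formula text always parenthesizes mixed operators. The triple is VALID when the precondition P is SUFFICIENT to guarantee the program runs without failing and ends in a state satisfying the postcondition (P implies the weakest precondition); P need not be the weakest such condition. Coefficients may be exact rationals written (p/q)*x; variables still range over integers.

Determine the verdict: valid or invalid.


Working backward. After the program, the postcondition (1/2)*pos + (pos + 3*w - 7) != 5 must hold; in canonical form it is (3/2)*pos + 3*w != 12.
Before skip: (3/2)*pos + 3*w != 12
Before w := w + 3: (3/2)*pos + 3*w != 3
The weakest precondition is (3/2)*pos + 3*w != 3.
Check whether 3*w != 3 and pos = -4 implies it.
Countermodel: at the initial state pos = -4, w = 3, the precondition holds but the weakest precondition fails.
Answer: invalid


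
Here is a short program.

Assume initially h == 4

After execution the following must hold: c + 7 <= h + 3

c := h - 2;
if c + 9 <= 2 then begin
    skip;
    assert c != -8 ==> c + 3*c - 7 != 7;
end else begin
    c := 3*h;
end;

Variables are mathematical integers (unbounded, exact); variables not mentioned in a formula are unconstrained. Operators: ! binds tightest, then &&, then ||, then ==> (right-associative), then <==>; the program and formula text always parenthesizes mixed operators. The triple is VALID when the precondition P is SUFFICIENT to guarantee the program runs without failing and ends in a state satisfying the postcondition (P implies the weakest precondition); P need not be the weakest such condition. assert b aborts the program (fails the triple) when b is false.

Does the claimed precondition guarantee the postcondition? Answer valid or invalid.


Working backward. After the program, the postcondition c + 7 <= h + 3 must hold; in canonical form it is c <= h - 4.
Then branch requires (c != -8 ==> 4*c != 14) && c <= h - 4; else branch requires 2*h <= -4.
Before the if: (c <= -7 ==> ((c != -8 ==> 4*c != 14) && c <= h - 4)) && ((!(c <= -7)) ==> 2*h <= -4)
Before c := h - 2: (!(h <= -5)) && ((!(h <= -5)) ==> 2*h <= -4)
The weakest precondition is (!(h <= -5)) && ((!(h <= -5)) ==> 2*h <= -4).
Check whether h == 4 implies it.
Countermodel: at the initial state h = 4, the precondition holds but the weakest precondition fails.
Answer: invalid


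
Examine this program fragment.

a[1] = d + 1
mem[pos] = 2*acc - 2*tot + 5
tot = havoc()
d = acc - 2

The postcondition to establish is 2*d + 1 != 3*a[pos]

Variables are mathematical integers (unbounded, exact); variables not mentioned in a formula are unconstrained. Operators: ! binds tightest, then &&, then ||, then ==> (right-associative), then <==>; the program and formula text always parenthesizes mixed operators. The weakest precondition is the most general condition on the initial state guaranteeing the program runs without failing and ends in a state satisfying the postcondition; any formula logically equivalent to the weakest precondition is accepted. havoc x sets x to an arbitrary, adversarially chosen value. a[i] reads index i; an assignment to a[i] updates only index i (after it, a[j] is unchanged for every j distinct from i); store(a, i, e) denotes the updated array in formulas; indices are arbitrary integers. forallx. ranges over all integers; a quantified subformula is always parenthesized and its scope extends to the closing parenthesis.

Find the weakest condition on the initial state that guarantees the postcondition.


Working backward. After the program, the postcondition 2*d + 1 != 3*a[pos] must hold; in canonical form it is 2*d != 3*a[pos] - 1.
Before d := acc - 2: 2*acc != 3*a[pos] + 3
Before havoc tot: 2*acc != 3*a[pos] + 3
Before mem[pos] := 2*acc - 2*tot + 5: 2*acc != 3*a[pos] + 3
Before a[1] := d + 1: 2*acc != 3*store(a, 1, d + 1)[pos] + 3
Answer: WP = 2*acc != 3*store(a, 1, d + 1)[pos] + 3


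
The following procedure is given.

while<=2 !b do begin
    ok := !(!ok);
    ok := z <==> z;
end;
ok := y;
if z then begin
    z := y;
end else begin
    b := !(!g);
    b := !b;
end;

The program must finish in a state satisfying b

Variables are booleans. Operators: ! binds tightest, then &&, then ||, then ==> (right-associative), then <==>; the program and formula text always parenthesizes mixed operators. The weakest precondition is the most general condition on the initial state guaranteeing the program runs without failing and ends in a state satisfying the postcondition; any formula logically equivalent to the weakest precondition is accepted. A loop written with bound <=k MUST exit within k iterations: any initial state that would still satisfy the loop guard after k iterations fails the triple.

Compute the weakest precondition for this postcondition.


Working backward. After the program, b must hold.
Then branch requires b; else branch requires !g.
Before the if: (z ==> b) && ((!z) ==> (!g))
Before ok := y: (z ==> b) && ((!z) ==> (!g))
Before the loop (bound <=2), unroll the exhaustion recursion (WP_0 = exit-now case; WP_j = one more guarded iteration, up to j = 2):
  WP_0: b && (z ==> b) && ((!z) ==> (!g))
  WP_1: ((!b) ==> (b && (z ==> b) && ((!z) ==> (!g)))) && (b ==> ((z ==> b) && ((!z) ==> (!g))))
  WP_2: ((!b) ==> (((!b) ==> (b && (z ==> b) && ((!z) ==> (!g)))) && (b ==> ((z ==> b) && ((!z) ==> (!g)))))) && (b ==> ((z ==> b) && ((!z) ==> (!g))))
So before the loop: ((!b) ==> (((!b) ==> (b && (z ==> b) && ((!z) ==> (!g)))) && (b ==> ((z ==> b) && ((!z) ==> (!g)))))) && (b ==> ((z ==> b) && ((!z) ==> (!g))))
Answer: WP = ((!b) ==> (((!b) ==> (b && (z ==> b) && ((!z) ==> (!g)))) && (b ==> ((z ==> b) && ((!z) ==> (!g)))))) && (b ==> ((z ==> b) && ((!z) ==> (!g))))


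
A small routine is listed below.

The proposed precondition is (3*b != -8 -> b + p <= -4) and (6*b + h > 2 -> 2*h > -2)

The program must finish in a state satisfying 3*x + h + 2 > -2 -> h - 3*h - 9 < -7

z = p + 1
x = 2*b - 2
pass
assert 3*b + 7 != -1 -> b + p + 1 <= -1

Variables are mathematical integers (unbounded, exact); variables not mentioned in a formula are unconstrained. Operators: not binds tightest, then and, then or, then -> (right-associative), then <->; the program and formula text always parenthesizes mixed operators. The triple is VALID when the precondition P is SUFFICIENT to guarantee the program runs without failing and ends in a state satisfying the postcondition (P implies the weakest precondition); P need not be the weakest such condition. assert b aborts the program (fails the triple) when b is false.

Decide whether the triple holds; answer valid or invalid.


Working backward. After the program, the postcondition 3*x + h + 2 > -2 -> h - 3*h - 9 < -7 must hold; in canonical form it is h + 3*x > -4 -> 2*h > -2.
Before assert 3*b + 7 != -1 -> b + p + 1 <= -1: (3*b != -8 -> b + p <= -2) and (h + 3*x > -4 -> 2*h > -2)
Before skip: (3*b != -8 -> b + p <= -2) and (h + 3*x > -4 -> 2*h > -2)
Before x := 2*b - 2: (3*b != -8 -> b + p <= -2) and (6*b + h > 2 -> 2*h > -2)
Before z := p + 1: (3*b != -8 -> b + p <= -2) and (6*b + h > 2 -> 2*h > -2)
The weakest precondition is (3*b != -8 -> b + p <= -2) and (6*b + h > 2 -> 2*h > -2).
Check whether (3*b != -8 -> b + p <= -4) and (6*b + h > 2 -> 2*h > -2) implies it.
Every state satisfying the precondition satisfies the weakest precondition: the implication holds.
Answer: valid
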